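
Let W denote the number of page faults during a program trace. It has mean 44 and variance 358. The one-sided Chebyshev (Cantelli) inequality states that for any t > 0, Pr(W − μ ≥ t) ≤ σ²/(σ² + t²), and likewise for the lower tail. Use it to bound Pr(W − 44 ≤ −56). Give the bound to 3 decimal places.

Here σ² = 358 and t = 56, so σ² + t² = 3494.
Cantelli's bound: 358/3494 = 0.1025.

0.102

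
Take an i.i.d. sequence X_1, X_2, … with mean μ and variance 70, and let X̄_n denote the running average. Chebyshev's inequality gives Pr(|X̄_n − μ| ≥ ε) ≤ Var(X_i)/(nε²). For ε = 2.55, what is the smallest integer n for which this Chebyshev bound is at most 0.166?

65

Require 70/(n·2.55²) ≤ 0.166, i.e. n ≥ 70/(0.166·2.55²) = 64.850.
The smallest integer n is 65.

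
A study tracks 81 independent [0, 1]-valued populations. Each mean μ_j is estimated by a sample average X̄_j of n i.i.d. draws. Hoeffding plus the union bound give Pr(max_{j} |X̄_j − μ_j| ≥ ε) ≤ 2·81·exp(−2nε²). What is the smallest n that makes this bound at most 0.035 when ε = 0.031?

4392

Need 2·81·exp(−2nε²) ≤ 0.035, i.e. exp(−2nε²) ≤ 0.035/162.
So 2nε² ≥ ln(162/0.035) = 8.440004.
Hence n ≥ 8.440004/(2·0.031²) = 4391.261.
The smallest integer n is 4392.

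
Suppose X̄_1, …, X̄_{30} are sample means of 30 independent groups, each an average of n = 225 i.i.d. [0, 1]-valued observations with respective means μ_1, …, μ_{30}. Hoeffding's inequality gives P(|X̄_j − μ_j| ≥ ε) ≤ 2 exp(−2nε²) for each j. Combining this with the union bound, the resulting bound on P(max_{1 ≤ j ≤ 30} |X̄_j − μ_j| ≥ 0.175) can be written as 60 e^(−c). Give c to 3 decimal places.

13.781

Union bound over the 30 events: P(max_{1 ≤ j ≤ 30} |X̄_j − μ_j| ≥ 0.175) ≤ 30·2·exp(−2nε²) = 60 exp(−2·225·0.175²).
So c = 2·225·0.175² = 13.7812.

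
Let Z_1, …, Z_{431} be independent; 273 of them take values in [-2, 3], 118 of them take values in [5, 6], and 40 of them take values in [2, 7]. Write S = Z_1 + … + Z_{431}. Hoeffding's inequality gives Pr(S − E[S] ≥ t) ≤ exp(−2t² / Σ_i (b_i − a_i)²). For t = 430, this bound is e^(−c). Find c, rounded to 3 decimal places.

Σ(b_i − a_i)² = 273·5² + 118·1² + 40·5² = 7943.
c = 2t² / 7943 = 2·430² / 7943 = 46.5567.

46.557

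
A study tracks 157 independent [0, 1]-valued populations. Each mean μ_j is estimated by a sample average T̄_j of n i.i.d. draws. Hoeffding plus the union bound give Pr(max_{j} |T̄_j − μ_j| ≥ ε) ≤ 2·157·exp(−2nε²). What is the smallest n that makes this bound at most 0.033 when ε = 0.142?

228

Need 2·157·exp(−2nε²) ≤ 0.033, i.e. exp(−2nε²) ≤ 0.033/314.
So 2nε² ≥ ln(314/0.033) = 9.160641.
Hence n ≥ 9.160641/(2·0.142²) = 227.153.
The smallest integer n is 228.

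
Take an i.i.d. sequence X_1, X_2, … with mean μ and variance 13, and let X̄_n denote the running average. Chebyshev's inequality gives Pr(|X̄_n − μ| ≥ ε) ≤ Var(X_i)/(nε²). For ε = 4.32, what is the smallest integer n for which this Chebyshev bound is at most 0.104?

7

Require 13/(n·4.32²) ≤ 0.104, i.e. n ≥ 13/(0.104·4.32²) = 6.698.
The smallest integer n is 7.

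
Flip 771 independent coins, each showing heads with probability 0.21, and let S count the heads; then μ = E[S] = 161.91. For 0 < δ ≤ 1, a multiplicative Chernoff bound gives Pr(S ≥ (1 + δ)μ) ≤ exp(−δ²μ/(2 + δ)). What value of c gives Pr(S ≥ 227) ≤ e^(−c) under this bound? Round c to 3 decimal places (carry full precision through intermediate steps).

Write 227 = (1 + δ)μ, so δ = 227/161.91 − 1 = 0.4020135…
Then the exponent is δ²μ/(2 + δ) = (227 − μ)² / (μ·(2 + δ)) = 10.893801.

10.894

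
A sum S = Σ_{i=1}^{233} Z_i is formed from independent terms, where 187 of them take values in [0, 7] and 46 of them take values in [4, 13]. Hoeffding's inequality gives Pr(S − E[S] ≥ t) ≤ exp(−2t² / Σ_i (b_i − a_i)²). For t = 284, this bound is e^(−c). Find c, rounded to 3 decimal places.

Σ(b_i − a_i)² = 187·7² + 46·9² = 12889.
c = 2t² / 12889 = 2·284² / 12889 = 12.5155.

12.515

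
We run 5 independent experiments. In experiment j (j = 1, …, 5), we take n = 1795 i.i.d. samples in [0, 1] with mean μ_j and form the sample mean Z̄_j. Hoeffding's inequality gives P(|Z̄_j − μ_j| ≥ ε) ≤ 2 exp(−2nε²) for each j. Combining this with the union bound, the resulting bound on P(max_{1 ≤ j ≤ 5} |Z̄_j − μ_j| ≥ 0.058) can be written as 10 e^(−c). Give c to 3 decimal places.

12.077

Union bound over the 5 events: P(max_{1 ≤ j ≤ 5} |Z̄_j − μ_j| ≥ 0.058) ≤ 5·2·exp(−2nε²) = 10 exp(−2·1795·0.058²).
So c = 2·1795·0.058² = 12.0768.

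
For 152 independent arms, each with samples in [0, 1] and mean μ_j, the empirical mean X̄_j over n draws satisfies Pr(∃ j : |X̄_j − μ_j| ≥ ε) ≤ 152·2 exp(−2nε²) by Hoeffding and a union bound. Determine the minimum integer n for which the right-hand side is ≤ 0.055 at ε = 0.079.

Need 2·152·exp(−2nε²) ≤ 0.055, i.e. exp(−2nε²) ≤ 0.055/304.
So 2nε² ≥ ln(304/0.055) = 8.617450.
Hence n ≥ 8.617450/(2·0.079²) = 690.390.
The smallest integer n is 691.

691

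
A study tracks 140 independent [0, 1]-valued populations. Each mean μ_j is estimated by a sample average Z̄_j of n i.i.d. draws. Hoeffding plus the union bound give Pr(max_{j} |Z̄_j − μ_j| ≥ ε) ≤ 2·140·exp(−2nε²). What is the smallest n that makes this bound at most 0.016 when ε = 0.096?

531

Need 2·140·exp(−2nε²) ≤ 0.016, i.e. exp(−2nε²) ≤ 0.016/280.
So 2nε² ≥ ln(280/0.016) = 9.769956.
Hence n ≥ 9.769956/(2·0.096²) = 530.054.
The smallest integer n is 531.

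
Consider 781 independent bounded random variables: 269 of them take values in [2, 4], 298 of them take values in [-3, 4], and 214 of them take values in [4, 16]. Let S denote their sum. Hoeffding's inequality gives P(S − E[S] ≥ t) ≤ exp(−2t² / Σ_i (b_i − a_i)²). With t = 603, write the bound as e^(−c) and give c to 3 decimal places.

15.641

Σ(b_i − a_i)² = 269·2² + 298·7² + 214·12² = 46494.
c = 2t² / 46494 = 2·603² / 46494 = 15.6411.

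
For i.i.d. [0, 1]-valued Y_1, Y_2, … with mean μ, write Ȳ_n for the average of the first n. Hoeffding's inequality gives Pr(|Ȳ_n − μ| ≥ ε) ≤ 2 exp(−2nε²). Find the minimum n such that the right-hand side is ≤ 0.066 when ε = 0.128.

105

Require 2·exp(−2nε²) ≤ 0.066, i.e. 2nε² ≥ ln(2/0.066) = 3.411248.
So n ≥ 3.411248 / (2·0.128²) = 104.103.
The smallest integer n is 105.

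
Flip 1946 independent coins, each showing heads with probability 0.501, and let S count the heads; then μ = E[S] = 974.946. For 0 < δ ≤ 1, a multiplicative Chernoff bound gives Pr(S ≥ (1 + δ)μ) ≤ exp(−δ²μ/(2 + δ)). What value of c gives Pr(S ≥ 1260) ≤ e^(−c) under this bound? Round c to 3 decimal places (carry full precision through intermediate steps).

Write 1260 = (1 + δ)μ, so δ = 1260/974.946 − 1 = 0.2923793…
Then the exponent is δ²μ/(2 + δ) = (1260 − μ)² / (μ·(2 + δ)) = 36.356933.

36.357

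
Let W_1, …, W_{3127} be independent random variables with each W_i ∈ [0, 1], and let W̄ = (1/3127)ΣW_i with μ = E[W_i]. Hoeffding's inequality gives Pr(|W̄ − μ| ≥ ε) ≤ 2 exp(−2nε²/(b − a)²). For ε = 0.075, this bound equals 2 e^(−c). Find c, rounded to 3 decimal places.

c = 2nε²/(b − a)² = 2·3127·0.075² / 1² = 35.1788.

35.179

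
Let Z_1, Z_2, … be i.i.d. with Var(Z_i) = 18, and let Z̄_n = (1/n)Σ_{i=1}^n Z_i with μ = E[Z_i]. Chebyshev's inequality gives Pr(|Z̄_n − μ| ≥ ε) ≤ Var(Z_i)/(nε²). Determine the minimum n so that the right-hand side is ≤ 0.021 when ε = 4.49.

43

Require 18/(n·4.49²) ≤ 0.021, i.e. n ≥ 18/(0.021·4.49²) = 42.517.
The smallest integer n is 43.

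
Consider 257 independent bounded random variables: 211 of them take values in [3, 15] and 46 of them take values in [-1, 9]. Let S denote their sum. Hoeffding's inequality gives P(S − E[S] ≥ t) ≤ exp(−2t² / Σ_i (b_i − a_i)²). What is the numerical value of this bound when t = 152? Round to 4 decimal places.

Σ(b_i − a_i)² = 211·12² + 46·10² = 34984.
Exponent = 2·152² / 34984 = 1.32083.
Bound = exp(−1.32083) = 0.26691.

0.2669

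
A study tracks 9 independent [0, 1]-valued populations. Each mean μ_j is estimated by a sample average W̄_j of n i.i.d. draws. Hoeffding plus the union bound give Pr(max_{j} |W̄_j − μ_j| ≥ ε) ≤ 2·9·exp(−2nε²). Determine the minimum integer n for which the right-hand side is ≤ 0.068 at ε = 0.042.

1582

Need 2·9·exp(−2nε²) ≤ 0.068, i.e. exp(−2nε²) ≤ 0.068/18.
So 2nε² ≥ ln(18/0.068) = 5.578619.
Hence n ≥ 5.578619/(2·0.042²) = 1581.241.
The smallest integer n is 1582.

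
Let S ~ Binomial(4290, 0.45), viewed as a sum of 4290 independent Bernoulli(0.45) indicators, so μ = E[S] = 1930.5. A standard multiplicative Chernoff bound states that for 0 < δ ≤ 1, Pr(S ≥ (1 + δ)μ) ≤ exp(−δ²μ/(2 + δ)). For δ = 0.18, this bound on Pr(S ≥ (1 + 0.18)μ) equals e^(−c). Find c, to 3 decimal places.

28.692

c = δ²μ/(2 + δ) = 0.18²·1930.5/(2 + 0.18) = 28.6918.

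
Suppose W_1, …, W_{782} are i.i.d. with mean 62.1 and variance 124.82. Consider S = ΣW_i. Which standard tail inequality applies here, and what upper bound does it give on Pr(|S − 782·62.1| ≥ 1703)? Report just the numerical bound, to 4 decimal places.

With mean and variance of each term known, Chebyshev's inequality bounds the deviation of the sum (or sample mean).
Var(S) = n·Var(W_i) = 782·124.82 = 97609.24.
Chebyshev: Pr(|S − 782·62.1| ≥ 1703) ≤ Var(S)/1703² = 97609.24/2900209 = 0.0337.

0.0337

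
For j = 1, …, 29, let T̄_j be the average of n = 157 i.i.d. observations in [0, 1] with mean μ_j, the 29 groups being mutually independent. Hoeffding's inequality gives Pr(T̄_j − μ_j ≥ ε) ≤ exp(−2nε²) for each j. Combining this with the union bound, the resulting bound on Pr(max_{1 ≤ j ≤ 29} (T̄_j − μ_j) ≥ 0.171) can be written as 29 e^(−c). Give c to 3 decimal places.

Union bound over the 29 events: Pr(max_{1 ≤ j ≤ 29} (T̄_j − μ_j) ≥ 0.171) ≤ 29·exp(−2nε²) = 29 exp(−2·157·0.171²).
So c = 2·157·0.171² = 9.1817.

9.182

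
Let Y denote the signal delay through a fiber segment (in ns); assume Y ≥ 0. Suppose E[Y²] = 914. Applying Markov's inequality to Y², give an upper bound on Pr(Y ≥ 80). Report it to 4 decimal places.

Since Y ≥ 0, the event {Y ≥ 80} is the same as {Y² ≥ 6400}.
Markov's inequality applied to Y² gives Pr(Y² ≥ 6400) ≤ E[Y²]/6400 = 914/6400 = 0.1428.

0.1428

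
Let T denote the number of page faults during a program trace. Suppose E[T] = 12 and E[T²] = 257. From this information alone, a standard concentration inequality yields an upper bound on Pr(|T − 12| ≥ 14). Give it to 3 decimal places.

The first two moments determine the variance, so Chebyshev's inequality is the sharpest standard bound available.
Var(T) = E[T²] − (E[T])² = 257 − 144 = 113.
Chebyshev's inequality: Pr(|T − μ| ≥ t) ≤ Var(T)/t² = 113/196 = 0.5765.

0.577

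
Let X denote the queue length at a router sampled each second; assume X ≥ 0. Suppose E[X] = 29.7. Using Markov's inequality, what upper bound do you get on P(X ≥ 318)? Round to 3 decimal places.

Markov's inequality: for a non-negative random variable, P(X ≥ a) ≤ E[X]/a.
Here E[X] = 29.7 and a = 318, so the bound is 29.7/318 = 0.0934.

0.093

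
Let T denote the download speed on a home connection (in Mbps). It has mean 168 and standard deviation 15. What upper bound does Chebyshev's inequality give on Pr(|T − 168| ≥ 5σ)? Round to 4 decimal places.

Chebyshev: Pr(|T − μ| ≥ t) ≤ Var(T)/t².
Var(T) = σ² = 15² = 225.
t = 5·15 = 75.
Bound = 225 / 5625 = 0.0400.

0.0400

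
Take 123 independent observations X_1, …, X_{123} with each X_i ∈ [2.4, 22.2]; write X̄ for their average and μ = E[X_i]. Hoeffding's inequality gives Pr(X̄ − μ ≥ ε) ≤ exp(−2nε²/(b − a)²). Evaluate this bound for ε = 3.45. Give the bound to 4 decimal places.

Exponent: 2nε²/(b − a)² = 2·123·3.45² / 19.8² = 7.46866.
Bound = exp(−7.46866) = 0.00057.

0.0006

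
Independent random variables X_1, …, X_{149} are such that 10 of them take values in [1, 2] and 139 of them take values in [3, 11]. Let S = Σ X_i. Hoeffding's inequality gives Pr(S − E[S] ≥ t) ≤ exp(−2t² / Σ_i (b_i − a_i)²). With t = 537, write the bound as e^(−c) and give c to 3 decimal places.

Σ(b_i − a_i)² = 10·1² + 139·8² = 8906.
c = 2t² / 8906 = 2·537² / 8906 = 64.7584.

64.758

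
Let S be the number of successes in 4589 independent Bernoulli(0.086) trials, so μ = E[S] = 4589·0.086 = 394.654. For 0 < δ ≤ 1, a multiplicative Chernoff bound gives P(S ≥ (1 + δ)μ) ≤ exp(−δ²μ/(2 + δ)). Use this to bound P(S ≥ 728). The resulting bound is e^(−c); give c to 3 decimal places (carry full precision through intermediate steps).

98.979

Write 728 = (1 + δ)μ, so δ = 728/394.654 − 1 = 0.8446538…
Then the exponent is δ²μ/(2 + δ) = (728 − μ)² / (μ·(2 + δ)) = 98.979343.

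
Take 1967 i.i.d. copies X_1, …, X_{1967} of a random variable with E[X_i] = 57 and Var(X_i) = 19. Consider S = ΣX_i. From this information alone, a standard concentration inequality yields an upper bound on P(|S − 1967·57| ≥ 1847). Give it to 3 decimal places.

With mean and variance of each term known, Chebyshev's inequality bounds the deviation of the sum (or sample mean).
Var(S) = n·Var(X_i) = 1967·19 = 37373.
Chebyshev: P(|S − 1967·57| ≥ 1847) ≤ Var(S)/1847² = 37373/3411409 = 0.0110.

0.011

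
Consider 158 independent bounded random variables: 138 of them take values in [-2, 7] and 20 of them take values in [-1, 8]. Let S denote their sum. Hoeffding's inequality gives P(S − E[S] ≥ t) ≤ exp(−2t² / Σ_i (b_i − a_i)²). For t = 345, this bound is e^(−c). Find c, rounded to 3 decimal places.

18.601

Σ(b_i − a_i)² = 138·9² + 20·9² = 12798.
c = 2t² / 12798 = 2·345² / 12798 = 18.6006.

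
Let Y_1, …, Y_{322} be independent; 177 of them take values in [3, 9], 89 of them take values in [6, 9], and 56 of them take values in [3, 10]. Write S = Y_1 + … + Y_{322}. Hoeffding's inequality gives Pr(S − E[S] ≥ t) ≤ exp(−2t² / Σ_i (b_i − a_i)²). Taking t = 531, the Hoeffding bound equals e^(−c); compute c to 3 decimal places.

56.864

Σ(b_i − a_i)² = 177·6² + 89·3² + 56·7² = 9917.
c = 2t² / 9917 = 2·531² / 9917 = 56.8642.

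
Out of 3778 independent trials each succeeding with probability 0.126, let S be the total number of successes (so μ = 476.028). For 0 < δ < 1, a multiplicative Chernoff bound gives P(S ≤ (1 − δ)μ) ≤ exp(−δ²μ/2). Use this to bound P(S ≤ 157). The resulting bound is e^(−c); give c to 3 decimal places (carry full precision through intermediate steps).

106.904

Write 157 = (1 − δ)μ, so δ = 1 − 157/476.028 = 0.6701875…
Then the exponent is δ²μ/2 = (μ − 157)²/(2μ) = 106.904284.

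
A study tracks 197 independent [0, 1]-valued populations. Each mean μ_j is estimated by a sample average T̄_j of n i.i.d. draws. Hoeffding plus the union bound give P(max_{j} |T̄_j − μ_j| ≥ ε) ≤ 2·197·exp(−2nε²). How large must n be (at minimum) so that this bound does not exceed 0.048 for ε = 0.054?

1546

Need 2·197·exp(−2nε²) ≤ 0.048, i.e. exp(−2nε²) ≤ 0.048/394.
So 2nε² ≥ ln(394/0.048) = 9.012905.
Hence n ≥ 9.012905/(2·0.054²) = 1545.423.
The smallest integer n is 1546.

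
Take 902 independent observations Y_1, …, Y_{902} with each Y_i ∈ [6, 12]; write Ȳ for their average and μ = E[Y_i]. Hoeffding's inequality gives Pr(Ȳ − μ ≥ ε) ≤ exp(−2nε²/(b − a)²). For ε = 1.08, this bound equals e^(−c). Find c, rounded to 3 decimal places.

c = 2nε²/(b − a)² = 2·902·1.08² / 6² = 58.4496.

58.450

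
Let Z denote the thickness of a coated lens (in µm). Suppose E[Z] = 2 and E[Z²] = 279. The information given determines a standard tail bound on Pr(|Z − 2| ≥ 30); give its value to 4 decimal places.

0.3056

The first two moments determine the variance, so Chebyshev's inequality is the sharpest standard bound available.
Var(Z) = E[Z²] − (E[Z])² = 279 − 4 = 275.
Chebyshev's inequality: Pr(|Z − μ| ≥ t) ≤ Var(Z)/t² = 275/900 = 0.3056.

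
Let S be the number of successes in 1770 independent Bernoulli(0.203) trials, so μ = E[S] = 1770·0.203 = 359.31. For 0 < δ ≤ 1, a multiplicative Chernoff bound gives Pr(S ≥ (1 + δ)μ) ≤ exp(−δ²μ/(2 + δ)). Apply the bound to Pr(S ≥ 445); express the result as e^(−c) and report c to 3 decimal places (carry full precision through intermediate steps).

Write 445 = (1 + δ)μ, so δ = 445/359.31 − 1 = 0.2384849…
Then the exponent is δ²μ/(2 + δ) = (445 − μ)² / (μ·(2 + δ)) = 9.129286.

9.129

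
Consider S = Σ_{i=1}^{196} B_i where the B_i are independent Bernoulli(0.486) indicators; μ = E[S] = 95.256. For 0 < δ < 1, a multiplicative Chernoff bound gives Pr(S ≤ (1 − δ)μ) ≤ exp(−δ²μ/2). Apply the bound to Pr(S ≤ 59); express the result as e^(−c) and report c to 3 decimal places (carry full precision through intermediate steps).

Write 59 = (1 − δ)μ, so δ = 1 − 59/95.256 = 0.3806164…
Then the exponent is δ²μ/2 = (μ − 59)²/(2μ) = 6.899815.

6.900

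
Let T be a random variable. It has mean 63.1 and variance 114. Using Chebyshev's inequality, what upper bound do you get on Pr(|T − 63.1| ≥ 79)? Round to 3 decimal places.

Chebyshev: Pr(|T − μ| ≥ t) ≤ Var(T)/t².
Bound = 114 / 6241 = 0.0183.

0.018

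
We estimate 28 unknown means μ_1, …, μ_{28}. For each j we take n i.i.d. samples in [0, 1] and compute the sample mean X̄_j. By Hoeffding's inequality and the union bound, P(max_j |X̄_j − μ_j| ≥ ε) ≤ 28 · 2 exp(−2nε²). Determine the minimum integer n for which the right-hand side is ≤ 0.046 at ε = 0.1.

356

Need 2·28·exp(−2nε²) ≤ 0.046, i.e. exp(−2nε²) ≤ 0.046/56.
So 2nε² ≥ ln(56/0.046) = 7.104466.
Hence n ≥ 7.104466/(2·0.1²) = 355.223.
The smallest integer n is 356.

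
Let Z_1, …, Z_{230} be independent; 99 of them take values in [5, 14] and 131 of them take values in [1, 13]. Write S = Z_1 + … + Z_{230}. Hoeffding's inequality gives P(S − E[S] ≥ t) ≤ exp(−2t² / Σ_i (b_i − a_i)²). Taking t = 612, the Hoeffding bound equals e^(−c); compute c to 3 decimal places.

Σ(b_i − a_i)² = 99·9² + 131·12² = 26883.
c = 2t² / 26883 = 2·612² / 26883 = 27.8647.

27.865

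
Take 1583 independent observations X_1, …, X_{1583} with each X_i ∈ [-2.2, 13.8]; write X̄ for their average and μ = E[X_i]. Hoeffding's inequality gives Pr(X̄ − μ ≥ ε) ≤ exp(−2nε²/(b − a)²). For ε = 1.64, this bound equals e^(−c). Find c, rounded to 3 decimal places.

c = 2nε²/(b − a)² = 2·1583·1.64² / 16² = 33.2628.

33.263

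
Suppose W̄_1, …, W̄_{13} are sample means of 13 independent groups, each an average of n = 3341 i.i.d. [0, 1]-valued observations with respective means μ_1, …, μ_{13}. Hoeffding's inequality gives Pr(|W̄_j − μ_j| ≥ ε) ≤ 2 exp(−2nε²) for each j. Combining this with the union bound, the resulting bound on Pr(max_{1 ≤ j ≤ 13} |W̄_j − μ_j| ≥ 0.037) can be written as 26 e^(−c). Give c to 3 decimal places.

9.148

Union bound over the 13 events: Pr(max_{1 ≤ j ≤ 13} |W̄_j − μ_j| ≥ 0.037) ≤ 13·2·exp(−2nε²) = 26 exp(−2·3341·0.037²).
So c = 2·3341·0.037² = 9.1477.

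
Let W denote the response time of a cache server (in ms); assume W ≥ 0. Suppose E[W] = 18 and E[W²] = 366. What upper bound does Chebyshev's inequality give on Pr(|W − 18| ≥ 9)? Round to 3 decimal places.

0.519

Var(W) = E[W²] − (E[W])² = 366 − 324 = 42.
Chebyshev's inequality: Pr(|W − μ| ≥ t) ≤ Var(W)/t² = 42/81 = 0.5185.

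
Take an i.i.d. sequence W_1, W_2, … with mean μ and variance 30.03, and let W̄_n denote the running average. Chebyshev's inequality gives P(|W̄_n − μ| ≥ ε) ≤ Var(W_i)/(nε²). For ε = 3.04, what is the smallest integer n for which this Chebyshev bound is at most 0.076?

43

Require 30.03/(n·3.04²) ≤ 0.076, i.e. n ≥ 30.03/(0.076·3.04²) = 42.756.
The smallest integer n is 43.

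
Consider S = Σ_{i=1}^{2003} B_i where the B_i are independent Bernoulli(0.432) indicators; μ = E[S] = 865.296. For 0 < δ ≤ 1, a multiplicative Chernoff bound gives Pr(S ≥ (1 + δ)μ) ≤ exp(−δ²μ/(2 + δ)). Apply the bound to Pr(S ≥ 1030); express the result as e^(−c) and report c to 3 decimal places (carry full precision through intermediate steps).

14.313

Write 1030 = (1 + δ)μ, so δ = 1030/865.296 − 1 = 0.1903441…
Then the exponent is δ²μ/(2 + δ) = (1030 − μ)² / (μ·(2 + δ)) = 14.313019.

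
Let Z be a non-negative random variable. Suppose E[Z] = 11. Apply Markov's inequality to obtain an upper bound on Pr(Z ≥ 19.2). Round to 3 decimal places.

0.573

Markov's inequality: for a non-negative random variable, Pr(Z ≥ a) ≤ E[Z]/a.
Here E[Z] = 11 and a = 19.2, so the bound is 11/19.2 = 0.5729.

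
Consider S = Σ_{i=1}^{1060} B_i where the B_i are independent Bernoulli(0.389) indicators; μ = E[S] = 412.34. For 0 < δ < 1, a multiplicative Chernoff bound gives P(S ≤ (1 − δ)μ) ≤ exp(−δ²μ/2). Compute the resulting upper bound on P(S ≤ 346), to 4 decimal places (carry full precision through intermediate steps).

Write 346 = (1 − δ)μ, so δ = 1 − 346/412.34 = 0.1608866…
Then the exponent is δ²μ/2 = (μ − 346)²/(2μ) = 5.336610.
Bound = exp(−5.336610) = 0.00481.

0.0048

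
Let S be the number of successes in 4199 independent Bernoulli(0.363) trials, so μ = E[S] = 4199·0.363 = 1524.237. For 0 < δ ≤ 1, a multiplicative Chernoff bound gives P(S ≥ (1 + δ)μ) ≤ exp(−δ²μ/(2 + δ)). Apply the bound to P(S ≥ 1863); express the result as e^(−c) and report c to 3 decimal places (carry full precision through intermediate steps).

33.880

Write 1863 = (1 + δ)μ, so δ = 1863/1524.237 − 1 = 0.2222509…
Then the exponent is δ²μ/(2 + δ) = (1863 − μ)² / (μ·(2 + δ)) = 33.880230.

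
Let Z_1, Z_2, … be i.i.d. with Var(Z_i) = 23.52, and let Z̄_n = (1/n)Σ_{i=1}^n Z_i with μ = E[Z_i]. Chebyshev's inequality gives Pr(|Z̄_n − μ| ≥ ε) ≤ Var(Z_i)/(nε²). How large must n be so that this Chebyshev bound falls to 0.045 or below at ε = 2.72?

71

Require 23.52/(n·2.72²) ≤ 0.045, i.e. n ≥ 23.52/(0.045·2.72²) = 70.646.
The smallest integer n is 71.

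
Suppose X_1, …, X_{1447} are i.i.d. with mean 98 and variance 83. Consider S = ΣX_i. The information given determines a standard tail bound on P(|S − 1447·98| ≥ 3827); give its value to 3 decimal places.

0.008

With mean and variance of each term known, Chebyshev's inequality bounds the deviation of the sum (or sample mean).
Var(S) = n·Var(X_i) = 1447·83 = 120101.
Chebyshev: P(|S − 1447·98| ≥ 3827) ≤ Var(S)/3827² = 120101/14645929 = 0.0082.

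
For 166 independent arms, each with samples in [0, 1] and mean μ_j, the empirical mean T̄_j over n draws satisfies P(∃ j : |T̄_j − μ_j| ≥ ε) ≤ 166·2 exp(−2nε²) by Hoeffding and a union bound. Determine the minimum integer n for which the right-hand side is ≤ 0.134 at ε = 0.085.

Need 2·166·exp(−2nε²) ≤ 0.134, i.e. exp(−2nε²) ≤ 0.134/332.
So 2nε² ≥ ln(332/0.134) = 7.815050.
Hence n ≥ 7.815050/(2·0.085²) = 540.834.
The smallest integer n is 541.

541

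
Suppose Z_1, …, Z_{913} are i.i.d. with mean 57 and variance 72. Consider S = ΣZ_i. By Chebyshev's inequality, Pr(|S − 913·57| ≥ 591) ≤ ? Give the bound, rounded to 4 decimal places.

0.1882

Var(S) = n·Var(Z_i) = 913·72 = 65736.
Chebyshev: Pr(|S − 913·57| ≥ 591) ≤ Var(S)/591² = 65736/349281 = 0.1882.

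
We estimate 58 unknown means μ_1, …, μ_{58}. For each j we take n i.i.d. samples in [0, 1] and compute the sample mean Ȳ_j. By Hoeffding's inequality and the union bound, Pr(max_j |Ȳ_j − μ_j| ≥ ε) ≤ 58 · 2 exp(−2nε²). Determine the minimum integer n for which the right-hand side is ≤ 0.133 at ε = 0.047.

1533

Need 2·58·exp(−2nε²) ≤ 0.133, i.e. exp(−2nε²) ≤ 0.133/116.
So 2nε² ≥ ln(116/0.133) = 6.770996.
Hence n ≥ 6.770996/(2·0.047²) = 1532.593.
The smallest integer n is 1533.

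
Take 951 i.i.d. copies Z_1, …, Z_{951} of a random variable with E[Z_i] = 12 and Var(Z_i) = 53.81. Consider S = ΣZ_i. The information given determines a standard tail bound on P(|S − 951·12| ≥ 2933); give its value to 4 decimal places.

0.0059

With mean and variance of each term known, Chebyshev's inequality bounds the deviation of the sum (or sample mean).
Var(S) = n·Var(Z_i) = 951·53.81 = 51173.31.
Chebyshev: P(|S − 951·12| ≥ 2933) ≤ Var(S)/2933² = 51173.31/8602489 = 0.0059.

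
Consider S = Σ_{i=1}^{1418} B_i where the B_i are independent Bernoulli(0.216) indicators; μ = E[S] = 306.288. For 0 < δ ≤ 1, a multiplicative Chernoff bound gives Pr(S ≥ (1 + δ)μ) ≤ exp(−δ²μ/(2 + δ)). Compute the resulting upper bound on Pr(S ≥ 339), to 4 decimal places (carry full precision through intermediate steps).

0.1905

Write 339 = (1 + δ)μ, so δ = 339/306.288 − 1 = 0.1068014…
Then the exponent is δ²μ/(2 + δ) = (339 − μ)² / (μ·(2 + δ)) = 1.658290.
Bound = exp(−1.658290) = 0.19046.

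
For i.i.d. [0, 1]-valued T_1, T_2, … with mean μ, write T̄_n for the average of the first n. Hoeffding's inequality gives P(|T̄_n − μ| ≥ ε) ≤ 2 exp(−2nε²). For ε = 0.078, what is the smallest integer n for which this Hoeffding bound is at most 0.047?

Require 2·exp(−2nε²) ≤ 0.047, i.e. 2nε² ≥ ln(2/0.047) = 3.750755.
So n ≥ 3.750755 / (2·0.078²) = 308.247.
The smallest integer n is 309.

309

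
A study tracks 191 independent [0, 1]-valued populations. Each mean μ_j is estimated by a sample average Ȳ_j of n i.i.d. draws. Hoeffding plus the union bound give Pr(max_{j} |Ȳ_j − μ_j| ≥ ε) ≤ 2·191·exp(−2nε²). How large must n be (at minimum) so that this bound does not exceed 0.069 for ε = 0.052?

1594

Need 2·191·exp(−2nε²) ≤ 0.069, i.e. exp(−2nε²) ≤ 0.069/382.
So 2nε² ≥ ln(382/0.069) = 8.619069.
Hence n ≥ 8.619069/(2·0.052²) = 1593.763.
The smallest integer n is 1594.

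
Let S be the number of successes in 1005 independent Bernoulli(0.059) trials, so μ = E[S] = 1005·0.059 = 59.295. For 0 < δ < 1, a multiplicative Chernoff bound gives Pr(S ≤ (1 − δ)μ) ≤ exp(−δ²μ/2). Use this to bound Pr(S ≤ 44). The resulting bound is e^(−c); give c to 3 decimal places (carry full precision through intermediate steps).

Write 44 = (1 − δ)μ, so δ = 1 − 44/59.295 = 0.2579476…
Then the exponent is δ²μ/2 = (μ − 44)²/(2μ) = 1.972654.

1.973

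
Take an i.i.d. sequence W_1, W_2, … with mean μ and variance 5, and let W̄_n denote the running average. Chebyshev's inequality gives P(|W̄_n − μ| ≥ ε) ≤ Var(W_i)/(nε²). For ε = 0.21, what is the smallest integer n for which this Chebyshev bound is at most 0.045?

Require 5/(n·0.21²) ≤ 0.045, i.e. n ≥ 5/(0.045·0.21²) = 2519.526.
The smallest integer n is 2520.

2520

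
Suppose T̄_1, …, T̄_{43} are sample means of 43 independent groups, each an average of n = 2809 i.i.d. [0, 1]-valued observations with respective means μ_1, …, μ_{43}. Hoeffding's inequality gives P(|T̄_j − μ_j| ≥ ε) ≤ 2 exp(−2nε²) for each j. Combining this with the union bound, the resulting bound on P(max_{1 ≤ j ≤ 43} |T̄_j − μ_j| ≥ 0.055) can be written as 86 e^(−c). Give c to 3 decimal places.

16.994

Union bound over the 43 events: P(max_{1 ≤ j ≤ 43} |T̄_j − μ_j| ≥ 0.055) ≤ 43·2·exp(−2nε²) = 86 exp(−2·2809·0.055²).
So c = 2·2809·0.055² = 16.9945.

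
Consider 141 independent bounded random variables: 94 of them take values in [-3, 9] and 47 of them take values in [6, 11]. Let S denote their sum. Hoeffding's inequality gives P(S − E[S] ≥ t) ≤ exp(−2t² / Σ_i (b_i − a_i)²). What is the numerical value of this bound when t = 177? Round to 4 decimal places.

Σ(b_i − a_i)² = 94·12² + 47·5² = 14711.
Exponent = 2·177² / 14711 = 4.25926.
Bound = exp(−4.25926) = 0.01413.

0.0141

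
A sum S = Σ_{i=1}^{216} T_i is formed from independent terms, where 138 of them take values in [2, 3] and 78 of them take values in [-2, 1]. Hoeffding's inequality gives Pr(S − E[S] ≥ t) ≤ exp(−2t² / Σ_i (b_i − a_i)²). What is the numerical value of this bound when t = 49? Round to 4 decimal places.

0.0033

Σ(b_i − a_i)² = 138·1² + 78·3² = 840.
Exponent = 2·49² / 840 = 5.71667.
Bound = exp(−5.71667) = 0.00329.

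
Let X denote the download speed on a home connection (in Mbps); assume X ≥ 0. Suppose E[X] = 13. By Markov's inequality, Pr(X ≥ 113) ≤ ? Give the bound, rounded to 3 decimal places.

0.115

Markov's inequality: for a non-negative random variable, Pr(X ≥ a) ≤ E[X]/a.
Here E[X] = 13 and a = 113, so the bound is 13/113 = 0.1150.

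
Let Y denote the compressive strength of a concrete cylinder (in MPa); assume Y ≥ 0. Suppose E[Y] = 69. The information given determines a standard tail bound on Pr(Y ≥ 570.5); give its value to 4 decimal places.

0.1209

Only the mean of a non-negative variable is known, so Markov's inequality is the applicable tail bound.
Markov's inequality: for a non-negative random variable, Pr(Y ≥ a) ≤ E[Y]/a.
Here E[Y] = 69 and a = 570.5, so the bound is 69/570.5 = 0.1209.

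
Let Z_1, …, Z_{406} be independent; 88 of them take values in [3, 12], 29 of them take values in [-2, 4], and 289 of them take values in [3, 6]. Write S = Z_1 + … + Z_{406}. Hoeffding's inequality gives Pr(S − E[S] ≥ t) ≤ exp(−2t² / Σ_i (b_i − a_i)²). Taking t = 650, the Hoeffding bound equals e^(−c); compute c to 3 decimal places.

Σ(b_i − a_i)² = 88·9² + 29·6² + 289·3² = 10773.
c = 2t² / 10773 = 2·650² / 10773 = 78.4368.

78.437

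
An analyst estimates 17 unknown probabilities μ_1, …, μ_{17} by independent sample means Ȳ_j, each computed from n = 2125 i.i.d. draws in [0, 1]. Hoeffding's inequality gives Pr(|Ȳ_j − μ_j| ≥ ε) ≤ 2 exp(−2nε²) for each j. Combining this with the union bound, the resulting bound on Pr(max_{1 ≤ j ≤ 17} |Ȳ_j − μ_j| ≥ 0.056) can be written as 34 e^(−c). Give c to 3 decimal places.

13.328

Union bound over the 17 events: Pr(max_{1 ≤ j ≤ 17} |Ȳ_j − μ_j| ≥ 0.056) ≤ 17·2·exp(−2nε²) = 34 exp(−2·2125·0.056²).
So c = 2·2125·0.056² = 13.3280.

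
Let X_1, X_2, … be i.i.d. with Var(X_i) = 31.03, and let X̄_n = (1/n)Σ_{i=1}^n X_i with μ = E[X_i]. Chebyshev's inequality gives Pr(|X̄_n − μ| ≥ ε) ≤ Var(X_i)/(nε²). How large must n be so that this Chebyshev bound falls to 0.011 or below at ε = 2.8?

360

Require 31.03/(n·2.8²) ≤ 0.011, i.e. n ≥ 31.03/(0.011·2.8²) = 359.810.
The smallest integer n is 360.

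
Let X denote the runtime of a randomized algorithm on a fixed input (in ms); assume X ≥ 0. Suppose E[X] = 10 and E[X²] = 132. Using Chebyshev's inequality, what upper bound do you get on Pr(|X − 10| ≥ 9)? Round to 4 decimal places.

Var(X) = E[X²] − (E[X])² = 132 − 100 = 32.
Chebyshev's inequality: Pr(|X − μ| ≥ t) ≤ Var(X)/t² = 32/81 = 0.3951.

0.3951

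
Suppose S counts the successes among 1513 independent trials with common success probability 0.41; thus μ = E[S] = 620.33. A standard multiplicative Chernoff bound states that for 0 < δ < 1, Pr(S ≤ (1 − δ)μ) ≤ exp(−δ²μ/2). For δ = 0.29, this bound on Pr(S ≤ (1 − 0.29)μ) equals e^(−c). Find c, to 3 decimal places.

c = δ²μ/2 = 0.29²·620.33/2 = 26.0849.

26.085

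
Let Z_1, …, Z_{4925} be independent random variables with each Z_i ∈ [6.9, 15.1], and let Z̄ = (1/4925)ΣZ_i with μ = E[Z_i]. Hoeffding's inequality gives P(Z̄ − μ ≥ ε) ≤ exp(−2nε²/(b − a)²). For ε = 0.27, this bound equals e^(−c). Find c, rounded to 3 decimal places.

c = 2nε²/(b − a)² = 2·4925·0.27² / 8.2² = 10.6791.

10.679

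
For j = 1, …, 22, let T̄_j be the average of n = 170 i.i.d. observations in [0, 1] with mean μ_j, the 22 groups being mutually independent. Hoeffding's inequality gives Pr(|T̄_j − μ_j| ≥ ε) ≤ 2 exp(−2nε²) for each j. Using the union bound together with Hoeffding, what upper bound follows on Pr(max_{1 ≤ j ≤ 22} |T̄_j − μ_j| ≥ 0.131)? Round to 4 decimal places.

0.1287

Per-experiment Hoeffding bound: 2·exp(−2·170·0.131²) = 2·exp(−5.83474) = 0.0058484.
Union bound over 22 events: 22·0.0058484 = 0.12866.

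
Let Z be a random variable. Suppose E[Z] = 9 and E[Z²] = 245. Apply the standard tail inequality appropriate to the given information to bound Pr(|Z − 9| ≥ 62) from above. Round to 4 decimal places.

The first two moments determine the variance, so Chebyshev's inequality is the sharpest standard bound available.
Var(Z) = E[Z²] − (E[Z])² = 245 − 81 = 164.
Chebyshev's inequality: Pr(|Z − μ| ≥ t) ≤ Var(Z)/t² = 164/3844 = 0.0427.

0.0427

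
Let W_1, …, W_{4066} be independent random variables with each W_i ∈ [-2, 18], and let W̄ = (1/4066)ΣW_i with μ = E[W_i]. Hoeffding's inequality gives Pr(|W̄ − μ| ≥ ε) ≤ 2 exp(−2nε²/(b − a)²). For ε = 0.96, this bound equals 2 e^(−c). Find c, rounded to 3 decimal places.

c = 2nε²/(b − a)² = 2·4066·0.96² / 20² = 18.7361.

18.736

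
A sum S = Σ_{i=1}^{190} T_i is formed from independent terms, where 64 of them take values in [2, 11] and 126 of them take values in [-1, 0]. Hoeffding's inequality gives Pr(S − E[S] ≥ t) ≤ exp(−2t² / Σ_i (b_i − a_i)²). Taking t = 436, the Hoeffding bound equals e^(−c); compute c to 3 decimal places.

71.599

Σ(b_i − a_i)² = 64·9² + 126·1² = 5310.
c = 2t² / 5310 = 2·436² / 5310 = 71.5992.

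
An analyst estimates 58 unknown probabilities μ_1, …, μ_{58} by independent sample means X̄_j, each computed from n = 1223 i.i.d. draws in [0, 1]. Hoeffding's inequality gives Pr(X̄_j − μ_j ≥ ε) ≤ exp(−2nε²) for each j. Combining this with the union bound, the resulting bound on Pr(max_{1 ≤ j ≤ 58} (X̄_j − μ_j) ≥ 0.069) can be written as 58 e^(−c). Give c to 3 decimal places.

Union bound over the 58 events: Pr(max_{1 ≤ j ≤ 58} (X̄_j − μ_j) ≥ 0.069) ≤ 58·exp(−2nε²) = 58 exp(−2·1223·0.069²).
So c = 2·1223·0.069² = 11.6454.

11.645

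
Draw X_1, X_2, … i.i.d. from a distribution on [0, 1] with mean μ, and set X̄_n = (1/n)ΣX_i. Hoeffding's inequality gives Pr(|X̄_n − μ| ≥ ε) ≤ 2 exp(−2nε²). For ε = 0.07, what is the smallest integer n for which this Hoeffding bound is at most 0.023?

Require 2·exp(−2nε²) ≤ 0.023, i.e. 2nε² ≥ ln(2/0.023) = 4.465408.
So n ≥ 4.465408 / (2·0.07²) = 455.654.
The smallest integer n is 456.

456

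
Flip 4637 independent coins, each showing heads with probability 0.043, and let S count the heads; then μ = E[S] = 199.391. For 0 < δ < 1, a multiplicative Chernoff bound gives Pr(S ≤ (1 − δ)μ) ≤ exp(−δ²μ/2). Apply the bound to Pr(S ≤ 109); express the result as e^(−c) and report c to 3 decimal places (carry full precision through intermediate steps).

20.489

Write 109 = (1 − δ)μ, so δ = 1 − 109/199.391 = 0.4533354…
Then the exponent is δ²μ/2 = (μ − 109)²/(2μ) = 20.488720.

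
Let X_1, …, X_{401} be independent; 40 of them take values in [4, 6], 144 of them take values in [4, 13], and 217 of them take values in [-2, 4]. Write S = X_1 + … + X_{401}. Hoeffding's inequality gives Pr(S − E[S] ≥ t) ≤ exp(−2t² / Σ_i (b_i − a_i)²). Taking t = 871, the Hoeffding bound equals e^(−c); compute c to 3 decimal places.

77.270

Σ(b_i − a_i)² = 40·2² + 144·9² + 217·6² = 19636.
c = 2t² / 19636 = 2·871² / 19636 = 77.2704.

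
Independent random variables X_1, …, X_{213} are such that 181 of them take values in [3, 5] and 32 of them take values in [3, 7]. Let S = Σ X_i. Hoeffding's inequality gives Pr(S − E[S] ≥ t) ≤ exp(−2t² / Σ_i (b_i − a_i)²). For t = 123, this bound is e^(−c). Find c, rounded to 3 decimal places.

Σ(b_i − a_i)² = 181·2² + 32·4² = 1236.
c = 2t² / 1236 = 2·123² / 1236 = 24.4806.

24.481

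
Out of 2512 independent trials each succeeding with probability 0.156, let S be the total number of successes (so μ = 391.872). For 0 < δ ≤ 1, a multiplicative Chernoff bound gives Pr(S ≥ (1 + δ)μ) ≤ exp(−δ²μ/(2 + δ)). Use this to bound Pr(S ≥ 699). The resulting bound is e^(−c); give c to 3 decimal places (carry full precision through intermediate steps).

86.470

Write 699 = (1 + δ)μ, so δ = 699/391.872 − 1 = 0.7837457…
Then the exponent is δ²μ/(2 + δ) = (699 − μ)² / (μ·(2 + δ)) = 86.469914.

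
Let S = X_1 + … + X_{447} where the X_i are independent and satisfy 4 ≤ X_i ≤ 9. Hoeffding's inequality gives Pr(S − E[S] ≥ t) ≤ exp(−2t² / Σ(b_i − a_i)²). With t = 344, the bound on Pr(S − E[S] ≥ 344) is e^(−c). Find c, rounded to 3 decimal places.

Σ(b_i − a_i)² = 447·(5)² = 11175.
c = 2t²/11175 = 2·344²/11175 = 21.1787.

21.179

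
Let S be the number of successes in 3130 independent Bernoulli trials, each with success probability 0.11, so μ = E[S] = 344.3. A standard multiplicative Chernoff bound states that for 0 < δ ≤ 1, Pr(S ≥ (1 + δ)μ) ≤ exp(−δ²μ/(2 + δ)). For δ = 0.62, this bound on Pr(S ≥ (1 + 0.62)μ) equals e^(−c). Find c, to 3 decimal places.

c = δ²μ/(2 + δ) = 0.62²·344.3/(2 + 0.62) = 50.5149.

50.515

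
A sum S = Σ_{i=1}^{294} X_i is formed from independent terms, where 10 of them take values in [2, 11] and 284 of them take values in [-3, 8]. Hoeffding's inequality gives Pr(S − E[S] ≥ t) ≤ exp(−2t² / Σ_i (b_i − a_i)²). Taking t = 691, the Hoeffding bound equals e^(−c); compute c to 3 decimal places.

Σ(b_i − a_i)² = 10·9² + 284·11² = 35174.
c = 2t² / 35174 = 2·691² / 35174 = 27.1497.

27.150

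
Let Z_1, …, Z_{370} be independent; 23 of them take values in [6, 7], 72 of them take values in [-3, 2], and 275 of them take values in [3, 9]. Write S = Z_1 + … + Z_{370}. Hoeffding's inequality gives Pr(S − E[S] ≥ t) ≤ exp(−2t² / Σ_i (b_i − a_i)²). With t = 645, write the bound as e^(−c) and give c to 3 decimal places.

70.976

Σ(b_i − a_i)² = 23·1² + 72·5² + 275·6² = 11723.
c = 2t² / 11723 = 2·645² / 11723 = 70.9759.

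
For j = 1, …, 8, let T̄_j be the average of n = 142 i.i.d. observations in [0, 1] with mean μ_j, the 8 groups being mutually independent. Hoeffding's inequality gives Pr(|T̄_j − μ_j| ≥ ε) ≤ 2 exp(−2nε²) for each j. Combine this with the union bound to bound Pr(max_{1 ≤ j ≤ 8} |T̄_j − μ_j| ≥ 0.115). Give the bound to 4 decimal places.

0.3741

Per-experiment Hoeffding bound: 2·exp(−2·142·0.115²) = 2·exp(−3.75590) = 0.046759.
Union bound over 8 events: 8·0.046759 = 0.37407.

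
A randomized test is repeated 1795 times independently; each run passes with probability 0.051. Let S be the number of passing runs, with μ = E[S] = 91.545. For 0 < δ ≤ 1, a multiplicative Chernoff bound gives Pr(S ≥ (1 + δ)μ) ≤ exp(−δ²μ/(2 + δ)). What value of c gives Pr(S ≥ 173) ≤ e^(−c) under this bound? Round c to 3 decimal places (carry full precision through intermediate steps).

Write 173 = (1 + δ)μ, so δ = 173/91.545 − 1 = 0.889781…
Then the exponent is δ²μ/(2 + δ) = (173 − μ)² / (μ·(2 + δ)) = 25.080485.

25.080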